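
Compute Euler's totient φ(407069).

Factor: 407069 = 13 · 173 · 181.
φ(407069) = (13−1) · (173−1) · (181−1) = 12 · 172 · 180 = 371520.

371520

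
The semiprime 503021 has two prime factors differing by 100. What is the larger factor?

761

Since p = q + 100, we have 503021 = q(q + 100), so q² + 100q − 503021 = 0.
Discriminant: 100² + 4·503021 = 10000 + 2012084 = 2022084; √2022084 = 1422.
q = (−100 + 1422)/2 = 661, and p = q + 100 = 761.
Check: 661 · 761 = 503021.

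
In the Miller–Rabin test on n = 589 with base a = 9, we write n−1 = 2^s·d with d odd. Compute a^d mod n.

64

589 − 1 = 588 = 2^2 · 147, so d = 147.
9^1 ≡ 9 (mod 589)
9^2 ≡ 9^2 = 81 ≡ 81 (mod 589)
9^4 ≡ 81^2 = 6561 ≡ 82 (mod 589)
9^8 ≡ 82^2 = 6724 ≡ 245 (mod 589)
9^16 ≡ 245^2 = 60025 ≡ 536 (mod 589)
9^32 ≡ 536^2 = 287296 ≡ 453 (mod 589)
9^64 ≡ 453^2 = 205209 ≡ 237 (mod 589)
9^128 ≡ 237^2 = 56169 ≡ 214 (mod 589)
147 = 128 + 16 + 2 + 1 in binary powers of 2.
So 9^147 ≡ 214 · 536 · 81 · 9 ≡ 64 (mod 589).
Squaring chain: 64 → 562; never reaches −1, so base 9 is a Miller–Rabin witness that 589 is composite.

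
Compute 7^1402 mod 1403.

7^1 ≡ 7 (mod 1403)
7^2 ≡ 7^2 = 49 ≡ 49 (mod 1403)
7^4 ≡ 49^2 = 2401 ≡ 998 (mod 1403)
7^8 ≡ 998^2 = 996004 ≡ 1277 (mod 1403)
7^16 ≡ 1277^2 = 1630729 ≡ 443 (mod 1403)
7^32 ≡ 443^2 = 196249 ≡ 1232 (mod 1403)
7^64 ≡ 1232^2 = 1517824 ≡ 1181 (mod 1403)
7^128 ≡ 1181^2 = 1394761 ≡ 179 (mod 1403)
7^256 ≡ 179^2 = 32041 ≡ 1175 (mod 1403)
7^512 ≡ 1175^2 = 1380625 ≡ 73 (mod 1403)
7^1024 ≡ 73^2 = 5329 ≡ 1120 (mod 1403)
1402 = 1024 + 256 + 64 + 32 + 16 + 8 + 2 in binary powers of 2.
So 7^1402 ≡ 1120 · 1175 · 1181 · 1232 · 443 · 1277 · 49 ≡ 351 (mod 1403).
Since 351 ≠ 1, base 7 is a Fermat witness: 1403 is composite.

351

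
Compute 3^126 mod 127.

3^1 ≡ 3 (mod 127)
3^2 ≡ 3^2 = 9 ≡ 9 (mod 127)
3^4 ≡ 9^2 = 81 ≡ 81 (mod 127)
3^8 ≡ 81^2 = 6561 ≡ 84 (mod 127)
3^16 ≡ 84^2 = 7056 ≡ 71 (mod 127)
3^32 ≡ 71^2 = 5041 ≡ 88 (mod 127)
3^64 ≡ 88^2 = 7744 ≡ 124 (mod 127)
126 = 64 + 32 + 16 + 8 + 4 + 2 in binary powers of 2.
So 3^126 ≡ 124 · 88 · 71 · 84 · 81 · 9 ≡ 1 (mod 127).
Since the result is 1, base 3 gives no evidence that 127 is composite.

1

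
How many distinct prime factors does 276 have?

3

276 = 2^2 · 69
69 = 3 · 23
276 = 2^2 · 3 · 23, which has 3 distinct prime factors.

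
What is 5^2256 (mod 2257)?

5^1 ≡ 5 (mod 2257)
5^2 ≡ 5^2 = 25 ≡ 25 (mod 2257)
5^4 ≡ 25^2 = 625 ≡ 625 (mod 2257)
5^8 ≡ 625^2 = 390625 ≡ 164 (mod 2257)
5^16 ≡ 164^2 = 26896 ≡ 2069 (mod 2257)
5^32 ≡ 2069^2 = 4280761 ≡ 1489 (mod 2257)
5^64 ≡ 1489^2 = 2217121 ≡ 747 (mod 2257)
5^128 ≡ 747^2 = 558009 ≡ 530 (mod 2257)
5^256 ≡ 530^2 = 280900 ≡ 1032 (mod 2257)
5^512 ≡ 1032^2 = 1065024 ≡ 1977 (mod 2257)
5^1024 ≡ 1977^2 = 3908529 ≡ 1662 (mod 2257)
5^2048 ≡ 1662^2 = 2762244 ≡ 1933 (mod 2257)
2256 = 2048 + 128 + 64 + 16 in binary powers of 2.
So 5^2256 ≡ 1933 · 530 · 747 · 2069 ≡ 1839 (mod 2257).
Since 1839 ≠ 1, base 5 is a Fermat witness: 2257 is composite.

1839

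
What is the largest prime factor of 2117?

2117 = 29 · 73
73 is prime.
So 2117 = 29 · 73; the largest prime factor is 73.

73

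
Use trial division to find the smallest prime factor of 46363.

46363 is odd.
Digit sum 22, not divisible by 3.
Ends in 3: not divisible by 5.
7: 46363 = 7·6623 + 2
11: 46363 = 11·4214 + 9
13: 46363 = 13·3566 + 5
17: 46363 = 17·2727 + 4
19: 46363 = 19·2440 + 3
23: 46363 = 23·2015 + 18
29: 46363 = 29·1598 + 21
31: 46363 = 31·1495 + 18
37: 46363 = 37·1253 + 2
41: 46363 = 41·1130 + 33
43: 46363 = 43·1078 + 9
47: 46363 = 47·986 + 21
53: 46363 = 53·874 + 41
59: 46363 = 59·785 + 48
61: 46363 = 61·760 + 3
67: 46363 = 67·691 + 66
71: 46363 = 71·653

71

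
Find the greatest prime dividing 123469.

123469 = 37 · 3337
3337 = 47 · 71
71 is prime.
So 123469 = 37 · 47 · 71; the largest prime factor is 71.

71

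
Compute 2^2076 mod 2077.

2^1 ≡ 2 (mod 2077)
2^2 ≡ 2^2 = 4 ≡ 4 (mod 2077)
2^4 ≡ 4^2 = 16 ≡ 16 (mod 2077)
2^8 ≡ 16^2 = 256 ≡ 256 (mod 2077)
2^16 ≡ 256^2 = 65536 ≡ 1149 (mod 2077)
2^32 ≡ 1149^2 = 1320201 ≡ 1306 (mod 2077)
2^64 ≡ 1306^2 = 1705636 ≡ 419 (mod 2077)
2^128 ≡ 419^2 = 175561 ≡ 1093 (mod 2077)
2^256 ≡ 1093^2 = 1194649 ≡ 374 (mod 2077)
2^512 ≡ 374^2 = 139876 ≡ 717 (mod 2077)
2^1024 ≡ 717^2 = 514089 ≡ 1070 (mod 2077)
2^2048 ≡ 1070^2 = 1144900 ≡ 473 (mod 2077)
2076 = 2048 + 16 + 8 + 4 in binary powers of 2.
So 2^2076 ≡ 473 · 1149 · 256 · 16 ≡ 963 (mod 2077).
Since 963 ≠ 1, base 2 is a Fermat witness: 2077 is composite.

963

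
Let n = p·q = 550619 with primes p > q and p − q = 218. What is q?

641

Since p = q + 218, we have 550619 = q(q + 218), so q² + 218q − 550619 = 0.
Discriminant: 218² + 4·550619 = 47524 + 2202476 = 2250000; √2250000 = 1500.
q = (−218 + 1500)/2 = 641, and p = q + 218 = 859.
Check: 641 · 859 = 550619.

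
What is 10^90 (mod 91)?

10^1 ≡ 10 (mod 91)
10^2 ≡ 10^2 = 100 ≡ 9 (mod 91)
10^4 ≡ 9^2 = 81 ≡ 81 (mod 91)
10^8 ≡ 81^2 = 6561 ≡ 9 (mod 91)
10^16 ≡ 9^2 = 81 ≡ 81 (mod 91)
10^32 ≡ 81^2 = 6561 ≡ 9 (mod 91)
10^64 ≡ 9^2 = 81 ≡ 81 (mod 91)
90 = 64 + 16 + 8 + 2 in binary powers of 2.
So 10^90 ≡ 81 · 81 · 9 · 9 ≡ 1 (mod 91).
Since the result is 1, base 10 gives no evidence that 91 is composite.

1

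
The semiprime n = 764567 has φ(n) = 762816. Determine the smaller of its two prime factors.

φ(n) = (p−1)(q−1) = n − (p+q) + 1, so p + q = 764567 − 762816 + 1 = 1752.
p and q are the roots of t² − 1752t + 764567 = 0.
Discriminant: 1752² − 4·764567 = 3069504 − 3058268 = 11236; √11236 = 106.
q = (1752 − 106)/2 = 823, p = (1752 + 106)/2 = 929.
Check: 823 · 929 = 764567.

823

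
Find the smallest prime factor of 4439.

23

4439 is odd.
Digit sum 20, not divisible by 3.
Ends in 9: not divisible by 5.
7: 4439 = 7·634 + 1
11: 4439 = 11·403 + 6
13: 4439 = 13·341 + 6
17: 4439 = 17·261 + 2
19: 4439 = 19·233 + 12
23: 4439 = 23·193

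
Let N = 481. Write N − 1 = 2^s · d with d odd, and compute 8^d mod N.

31

481 − 1 = 480 = 2^5 · 15, so d = 15.
8^1 ≡ 8 (mod 481)
8^2 ≡ 8^2 = 64 ≡ 64 (mod 481)
8^4 ≡ 64^2 = 4096 ≡ 248 (mod 481)
8^8 ≡ 248^2 = 61504 ≡ 417 (mod 481)
15 = 8 + 4 + 2 + 1 in binary powers of 2.
So 8^15 ≡ 417 · 248 · 64 · 8 ≡ 31 (mod 481).
Squaring chain: 31 → 480 → 1 → 1 → 1; reaches −1, so base 8 does not prove 481 composite.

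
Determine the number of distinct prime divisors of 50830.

50830 = 2 · 25415
25415 = 5 · 5083
5083 = 13 · 391
391 = 17 · 23
50830 = 2 · 5 · 13 · 17 · 23, which has 5 distinct prime factors.

5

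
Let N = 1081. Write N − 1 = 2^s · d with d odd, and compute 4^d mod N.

1081 − 1 = 1080 = 2^3 · 135, so d = 135.
4^1 ≡ 4 (mod 1081)
4^2 ≡ 4^2 = 16 ≡ 16 (mod 1081)
4^4 ≡ 16^2 = 256 ≡ 256 (mod 1081)
4^8 ≡ 256^2 = 65536 ≡ 676 (mod 1081)
4^16 ≡ 676^2 = 456976 ≡ 794 (mod 1081)
4^32 ≡ 794^2 = 630436 ≡ 213 (mod 1081)
4^64 ≡ 213^2 = 45369 ≡ 1048 (mod 1081)
4^128 ≡ 1048^2 = 1098304 ≡ 8 (mod 1081)
135 = 128 + 4 + 2 + 1 in binary powers of 2.
So 4^135 ≡ 8 · 256 · 16 · 4 ≡ 271 (mod 1081).
Squaring chain: 271 → 1014 → 165; never reaches −1, so base 4 is a Miller–Rabin witness that 1081 is composite.

271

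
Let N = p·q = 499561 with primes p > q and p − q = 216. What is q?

Since p = q + 216, we have 499561 = q(q + 216), so q² + 216q − 499561 = 0.
Discriminant: 216² + 4·499561 = 46656 + 1998244 = 2044900; √2044900 = 1430.
q = (−216 + 1430)/2 = 607, and p = q + 216 = 823.
Check: 607 · 823 = 499561.

607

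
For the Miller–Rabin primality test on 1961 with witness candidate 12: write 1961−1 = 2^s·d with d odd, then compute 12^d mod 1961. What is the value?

1961 − 1 = 1960 = 2^3 · 245, so d = 245.
12^1 ≡ 12 (mod 1961)
12^2 ≡ 12^2 = 144 ≡ 144 (mod 1961)
12^4 ≡ 144^2 = 20736 ≡ 1126 (mod 1961)
12^8 ≡ 1126^2 = 1267876 ≡ 1070 (mod 1961)
12^16 ≡ 1070^2 = 1144900 ≡ 1637 (mod 1961)
12^32 ≡ 1637^2 = 2679769 ≡ 1043 (mod 1961)
12^64 ≡ 1043^2 = 1087849 ≡ 1455 (mod 1961)
12^128 ≡ 1455^2 = 2117025 ≡ 1106 (mod 1961)
245 = 128 + 64 + 32 + 16 + 4 + 1 in binary powers of 2.
So 12^245 ≡ 1106 · 1455 · 1043 · 1637 · 1126 · 12 ≡ 1217 (mod 1961).
Squaring chain: 1217 → 534 → 811; never reaches −1, so base 12 is a Miller–Rabin witness that 1961 is composite.

1217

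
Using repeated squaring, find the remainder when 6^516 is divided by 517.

6^1 ≡ 6 (mod 517)
6^2 ≡ 6^2 = 36 ≡ 36 (mod 517)
6^4 ≡ 36^2 = 1296 ≡ 262 (mod 517)
6^8 ≡ 262^2 = 68644 ≡ 400 (mod 517)
6^16 ≡ 400^2 = 160000 ≡ 247 (mod 517)
6^32 ≡ 247^2 = 61009 ≡ 3 (mod 517)
6^64 ≡ 3^2 = 9 ≡ 9 (mod 517)
6^128 ≡ 9^2 = 81 ≡ 81 (mod 517)
6^256 ≡ 81^2 = 6561 ≡ 357 (mod 517)
6^512 ≡ 357^2 = 127449 ≡ 267 (mod 517)
516 = 512 + 4 in binary powers of 2.
So 6^516 ≡ 267 · 262 ≡ 159 (mod 517).
Since 159 ≠ 1, base 6 is a Fermat witness: 517 is composite.

159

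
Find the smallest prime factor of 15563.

15563 is odd.
Digit sum 20, not divisible by 3.
Ends in 3: not divisible by 5.
7: 15563 = 7·2223 + 2
11: 15563 = 11·1414 + 9
13: 15563 = 13·1197 + 2
17: 15563 = 17·915 + 8
19: 15563 = 19·819 + 2
23: 15563 = 23·676 + 15
29: 15563 = 29·536 + 19
31: 15563 = 31·502 + 1
37: 15563 = 37·420 + 23
41: 15563 = 41·379 + 24
43: 15563 = 43·361 + 40
47: 15563 = 47·331 + 6
53: 15563 = 53·293 + 34
59: 15563 = 59·263 + 46
61: 15563 = 61·255 + 8
67: 15563 = 67·232 + 19
71: 15563 = 71·219 + 14
73: 15563 = 73·213 + 14
79: 15563 = 79·197

79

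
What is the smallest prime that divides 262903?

262903 is odd.
Digit sum 22, not divisible by 3.
Ends in 3: not divisible by 5.
7: 262903 = 7·37557 + 4
11: 262903 = 11·23900 + 3
13: 262903 = 13·20223 + 4
17: 262903 = 17·15464 + 15
19: 262903 = 19·13837

19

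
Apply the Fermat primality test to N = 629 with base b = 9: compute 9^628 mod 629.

16

9^1 ≡ 9 (mod 629)
9^2 ≡ 9^2 = 81 ≡ 81 (mod 629)
9^4 ≡ 81^2 = 6561 ≡ 271 (mod 629)
9^8 ≡ 271^2 = 73441 ≡ 477 (mod 629)
9^16 ≡ 477^2 = 227529 ≡ 460 (mod 629)
9^32 ≡ 460^2 = 211600 ≡ 256 (mod 629)
9^64 ≡ 256^2 = 65536 ≡ 120 (mod 629)
9^128 ≡ 120^2 = 14400 ≡ 562 (mod 629)
9^256 ≡ 562^2 = 315844 ≡ 86 (mod 629)
9^512 ≡ 86^2 = 7396 ≡ 477 (mod 629)
628 = 512 + 64 + 32 + 16 + 4 in binary powers of 2.
So 9^628 ≡ 477 · 120 · 256 · 460 · 271 ≡ 16 (mod 629).
Since 16 ≠ 1, base 9 is a Fermat witness: 629 is composite.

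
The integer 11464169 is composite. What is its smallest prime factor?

67

11464169 is odd.
Digit sum 32, not divisible by 3.
Ends in 9: not divisible by 5.
7: 11464169 = 7·1637738 + 3
11: 11464169 = 11·1042197 + 2
13: 11464169 = 13·881859 + 2
17: 11464169 = 17·674362 + 15
19: 11464169 = 19·603377 + 6
23: 11464169 = 23·498442 + 3
29: 11464169 = 29·395316 + 5
31: 11464169 = 31·369811 + 28
37: 11464169 = 37·309842 + 15
41: 11464169 = 41·279613 + 36
43: 11464169 = 43·266608 + 25
47: 11464169 = 47·243918 + 23
53: 11464169 = 53·216305 + 4
59: 11464169 = 59·194307 + 56
61: 11464169 = 61·187937 + 12
67: 11464169 = 67·171107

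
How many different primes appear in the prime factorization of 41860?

41860 = 2^2 · 10465
10465 = 5 · 2093
2093 = 7 · 299
299 = 13 · 23
41860 = 2^2 · 5 · 7 · 13 · 23, which has 5 distinct prime factors.

5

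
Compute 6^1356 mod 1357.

1090

6^1 ≡ 6 (mod 1357)
6^2 ≡ 6^2 = 36 ≡ 36 (mod 1357)
6^4 ≡ 36^2 = 1296 ≡ 1296 (mod 1357)
6^8 ≡ 1296^2 = 1679616 ≡ 1007 (mod 1357)
6^16 ≡ 1007^2 = 1014049 ≡ 370 (mod 1357)
6^32 ≡ 370^2 = 136900 ≡ 1200 (mod 1357)
6^64 ≡ 1200^2 = 1440000 ≡ 223 (mod 1357)
6^128 ≡ 223^2 = 49729 ≡ 877 (mod 1357)
6^256 ≡ 877^2 = 769129 ≡ 1067 (mod 1357)
6^512 ≡ 1067^2 = 1138489 ≡ 1323 (mod 1357)
6^1024 ≡ 1323^2 = 1750329 ≡ 1156 (mod 1357)
1356 = 1024 + 256 + 64 + 8 + 4 in binary powers of 2.
So 6^1356 ≡ 1156 · 1067 · 223 · 1007 · 1296 ≡ 1090 (mod 1357).
Since 1090 ≠ 1, base 6 is a Fermat witness: 1357 is composite.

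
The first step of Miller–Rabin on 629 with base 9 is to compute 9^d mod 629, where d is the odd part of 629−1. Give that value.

382

629 − 1 = 628 = 2^2 · 157, so d = 157.
9^1 ≡ 9 (mod 629)
9^2 ≡ 9^2 = 81 ≡ 81 (mod 629)
9^4 ≡ 81^2 = 6561 ≡ 271 (mod 629)
9^8 ≡ 271^2 = 73441 ≡ 477 (mod 629)
9^16 ≡ 477^2 = 227529 ≡ 460 (mod 629)
9^32 ≡ 460^2 = 211600 ≡ 256 (mod 629)
9^64 ≡ 256^2 = 65536 ≡ 120 (mod 629)
9^128 ≡ 120^2 = 14400 ≡ 562 (mod 629)
157 = 128 + 16 + 8 + 4 + 1 in binary powers of 2.
So 9^157 ≡ 562 · 460 · 477 · 271 · 9 ≡ 382 (mod 629).
Squaring chain: 382 → 625; never reaches −1, so base 9 is a Miller–Rabin witness that 629 is composite.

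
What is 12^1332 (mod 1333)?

12^1 ≡ 12 (mod 1333)
12^2 ≡ 12^2 = 144 ≡ 144 (mod 1333)
12^4 ≡ 144^2 = 20736 ≡ 741 (mod 1333)
12^8 ≡ 741^2 = 549081 ≡ 1218 (mod 1333)
12^16 ≡ 1218^2 = 1483524 ≡ 1228 (mod 1333)
12^32 ≡ 1228^2 = 1507984 ≡ 361 (mod 1333)
12^64 ≡ 361^2 = 130321 ≡ 1020 (mod 1333)
12^128 ≡ 1020^2 = 1040400 ≡ 660 (mod 1333)
12^256 ≡ 660^2 = 435600 ≡ 1042 (mod 1333)
12^512 ≡ 1042^2 = 1085764 ≡ 702 (mod 1333)
12^1024 ≡ 702^2 = 492804 ≡ 927 (mod 1333)
1332 = 1024 + 256 + 32 + 16 + 4 in binary powers of 2.
So 12^1332 ≡ 927 · 1042 · 361 · 1228 · 741 ≡ 4 (mod 1333).
Since 4 ≠ 1, base 12 is a Fermat witness: 1333 is composite.

4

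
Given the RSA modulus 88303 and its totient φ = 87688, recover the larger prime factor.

φ(n) = (p−1)(q−1) = n − (p+q) + 1, so p + q = 88303 − 87688 + 1 = 616.
p and q are the roots of t² − 616t + 88303 = 0.
Discriminant: 616² − 4·88303 = 379456 − 353212 = 26244; √26244 = 162.
q = (616 − 162)/2 = 227, p = (616 + 162)/2 = 389.
Check: 227 · 389 = 88303.

389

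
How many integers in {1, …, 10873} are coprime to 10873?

10660

Factor: 10873 = 83 · 131.
φ(10873) = (83−1) · (131−1) = 82 · 130 = 10660.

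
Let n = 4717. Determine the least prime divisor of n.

53

4717 is odd.
Digit sum 19, not divisible by 3.
Ends in 7: not divisible by 5.
7: 4717 = 7·673 + 6
11: 4717 = 11·428 + 9
13: 4717 = 13·362 + 11
17: 4717 = 17·277 + 8
19: 4717 = 19·248 + 5
23: 4717 = 23·205 + 2
29: 4717 = 29·162 + 19
31: 4717 = 31·152 + 5
37: 4717 = 37·127 + 18
41: 4717 = 41·115 + 2
43: 4717 = 43·109 + 30
47: 4717 = 47·100 + 17
53: 4717 = 53·89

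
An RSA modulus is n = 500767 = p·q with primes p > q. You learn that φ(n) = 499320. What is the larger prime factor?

877

φ(n) = (p−1)(q−1) = n − (p+q) + 1, so p + q = 500767 − 499320 + 1 = 1448.
p and q are the roots of t² − 1448t + 500767 = 0.
Discriminant: 1448² − 4·500767 = 2096704 − 2003068 = 93636; √93636 = 306.
q = (1448 − 306)/2 = 571, p = (1448 + 306)/2 = 877.
Check: 571 · 877 = 500767.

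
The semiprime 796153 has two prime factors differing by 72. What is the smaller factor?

Since p = q + 72, we have 796153 = q(q + 72), so q² + 72q − 796153 = 0.
Discriminant: 72² + 4·796153 = 5184 + 3184612 = 3189796; √3189796 = 1786.
q = (−72 + 1786)/2 = 857, and p = q + 72 = 929.
Check: 857 · 929 = 796153.

857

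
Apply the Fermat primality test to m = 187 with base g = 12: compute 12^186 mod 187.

12^1 ≡ 12 (mod 187)
12^2 ≡ 12^2 = 144 ≡ 144 (mod 187)
12^4 ≡ 144^2 = 20736 ≡ 166 (mod 187)
12^8 ≡ 166^2 = 27556 ≡ 67 (mod 187)
12^16 ≡ 67^2 = 4489 ≡ 1 (mod 187)
12^32 ≡ 1^2 = 1 ≡ 1 (mod 187)
12^64 ≡ 1^2 = 1 ≡ 1 (mod 187)
12^128 ≡ 1^2 = 1 ≡ 1 (mod 187)
186 = 128 + 32 + 16 + 8 + 2 in binary powers of 2.
So 12^186 ≡ 1 · 1 · 1 · 67 · 144 ≡ 111 (mod 187).
Since 111 ≠ 1, base 12 is a Fermat witness: 187 is composite.

111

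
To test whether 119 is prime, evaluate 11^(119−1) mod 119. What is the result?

11^1 ≡ 11 (mod 119)
11^2 ≡ 11^2 = 121 ≡ 2 (mod 119)
11^4 ≡ 2^2 = 4 ≡ 4 (mod 119)
11^8 ≡ 4^2 = 16 ≡ 16 (mod 119)
11^16 ≡ 16^2 = 256 ≡ 18 (mod 119)
11^32 ≡ 18^2 = 324 ≡ 86 (mod 119)
11^64 ≡ 86^2 = 7396 ≡ 18 (mod 119)
118 = 64 + 32 + 16 + 4 + 2 in binary powers of 2.
So 11^118 ≡ 18 · 86 · 18 · 4 · 2 ≡ 25 (mod 119).
Since 25 ≠ 1, base 11 is a Fermat witness: 119 is composite.

25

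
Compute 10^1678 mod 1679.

10^1 ≡ 10 (mod 1679)
10^2 ≡ 10^2 = 100 ≡ 100 (mod 1679)
10^4 ≡ 100^2 = 10000 ≡ 1605 (mod 1679)
10^8 ≡ 1605^2 = 2576025 ≡ 439 (mod 1679)
10^16 ≡ 439^2 = 192721 ≡ 1315 (mod 1679)
10^32 ≡ 1315^2 = 1729225 ≡ 1534 (mod 1679)
10^64 ≡ 1534^2 = 2353156 ≡ 877 (mod 1679)
10^128 ≡ 877^2 = 769129 ≡ 147 (mod 1679)
10^256 ≡ 147^2 = 21609 ≡ 1461 (mod 1679)
10^512 ≡ 1461^2 = 2134521 ≡ 512 (mod 1679)
10^1024 ≡ 512^2 = 262144 ≡ 220 (mod 1679)
1678 = 1024 + 512 + 128 + 8 + 4 + 2 in binary powers of 2.
So 10^1678 ≡ 220 · 512 · 147 · 439 · 1605 · 100 ≡ 995 (mod 1679).
Since 995 ≠ 1, base 10 is a Fermat witness: 1679 is composite.

995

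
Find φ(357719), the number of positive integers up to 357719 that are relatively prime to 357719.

Factor: 357719 = 23 · 103 · 151.
φ(357719) = (23−1) · (103−1) · (151−1) = 22 · 102 · 150 = 336600.

336600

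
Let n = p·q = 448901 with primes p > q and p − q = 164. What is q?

Since p = q + 164, we have 448901 = q(q + 164), so q² + 164q − 448901 = 0.
Discriminant: 164² + 4·448901 = 26896 + 1795604 = 1822500; √1822500 = 1350.
q = (−164 + 1350)/2 = 593, and p = q + 164 = 757.
Check: 593 · 757 = 448901.

593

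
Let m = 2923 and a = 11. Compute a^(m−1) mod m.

2258

11^1 ≡ 11 (mod 2923)
11^2 ≡ 11^2 = 121 ≡ 121 (mod 2923)
11^4 ≡ 121^2 = 14641 ≡ 26 (mod 2923)
11^8 ≡ 26^2 = 676 ≡ 676 (mod 2923)
11^16 ≡ 676^2 = 456976 ≡ 988 (mod 2923)
11^32 ≡ 988^2 = 976144 ≡ 2785 (mod 2923)
11^64 ≡ 2785^2 = 7756225 ≡ 1506 (mod 2923)
11^128 ≡ 1506^2 = 2268036 ≡ 2711 (mod 2923)
11^256 ≡ 2711^2 = 7349521 ≡ 1099 (mod 2923)
11^512 ≡ 1099^2 = 1207801 ≡ 602 (mod 2923)
11^1024 ≡ 602^2 = 362404 ≡ 2875 (mod 2923)
11^2048 ≡ 2875^2 = 8265625 ≡ 2304 (mod 2923)
2922 = 2048 + 512 + 256 + 64 + 32 + 8 + 2 in binary powers of 2.
So 11^2922 ≡ 2304 · 602 · 1099 · 1506 · 2785 · 676 · 121 ≡ 2258 (mod 2923).
Since 2258 ≠ 1, base 11 is a Fermat witness: 2923 is composite.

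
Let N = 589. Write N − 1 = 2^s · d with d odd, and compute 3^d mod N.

426

589 − 1 = 588 = 2^2 · 147, so d = 147.
3^1 ≡ 3 (mod 589)
3^2 ≡ 3^2 = 9 ≡ 9 (mod 589)
3^4 ≡ 9^2 = 81 ≡ 81 (mod 589)
3^8 ≡ 81^2 = 6561 ≡ 82 (mod 589)
3^16 ≡ 82^2 = 6724 ≡ 245 (mod 589)
3^32 ≡ 245^2 = 60025 ≡ 536 (mod 589)
3^64 ≡ 536^2 = 287296 ≡ 453 (mod 589)
3^128 ≡ 453^2 = 205209 ≡ 237 (mod 589)
147 = 128 + 16 + 2 + 1 in binary powers of 2.
So 3^147 ≡ 237 · 245 · 9 · 3 ≡ 426 (mod 589).
Squaring chain: 426 → 64; never reaches −1, so base 3 is a Miller–Rabin witness that 589 is composite.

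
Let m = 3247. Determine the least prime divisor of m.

3247 is odd.
Digit sum 16, not divisible by 3.
Ends in 7: not divisible by 5.
7: 3247 = 7·463 + 6
11: 3247 = 11·295 + 2
13: 3247 = 13·249 + 10
17: 3247 = 17·191

17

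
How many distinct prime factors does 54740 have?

5

54740 = 2^2 · 13685
13685 = 5 · 2737
2737 = 7 · 391
391 = 17 · 23
54740 = 2^2 · 5 · 7 · 17 · 23, which has 5 distinct prime factors.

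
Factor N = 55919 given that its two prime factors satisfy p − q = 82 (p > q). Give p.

281

Since p = q + 82, we have 55919 = q(q + 82), so q² + 82q − 55919 = 0.
Discriminant: 82² + 4·55919 = 6724 + 223676 = 230400; √230400 = 480.
q = (−82 + 480)/2 = 199, and p = q + 82 = 281.
Check: 199 · 281 = 55919.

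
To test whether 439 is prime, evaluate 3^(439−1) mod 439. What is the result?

3^1 ≡ 3 (mod 439)
3^2 ≡ 3^2 = 9 ≡ 9 (mod 439)
3^4 ≡ 9^2 = 81 ≡ 81 (mod 439)
3^8 ≡ 81^2 = 6561 ≡ 415 (mod 439)
3^16 ≡ 415^2 = 172225 ≡ 137 (mod 439)
3^32 ≡ 137^2 = 18769 ≡ 331 (mod 439)
3^64 ≡ 331^2 = 109561 ≡ 250 (mod 439)
3^128 ≡ 250^2 = 62500 ≡ 162 (mod 439)
3^256 ≡ 162^2 = 26244 ≡ 343 (mod 439)
438 = 256 + 128 + 32 + 16 + 4 + 2 in binary powers of 2.
So 3^438 ≡ 343 · 162 · 331 · 137 · 81 · 9 ≡ 1 (mod 439).
Since the result is 1, base 3 gives no evidence that 439 is composite.

1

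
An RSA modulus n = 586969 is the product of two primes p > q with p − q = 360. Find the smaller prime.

Since p = q + 360, we have 586969 = q(q + 360), so q² + 360q − 586969 = 0.
Discriminant: 360² + 4·586969 = 129600 + 2347876 = 2477476; √2477476 = 1574.
q = (−360 + 1574)/2 = 607, and p = q + 360 = 967.
Check: 607 · 967 = 586969.

607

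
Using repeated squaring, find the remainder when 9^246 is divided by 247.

9^1 ≡ 9 (mod 247)
9^2 ≡ 9^2 = 81 ≡ 81 (mod 247)
9^4 ≡ 81^2 = 6561 ≡ 139 (mod 247)
9^8 ≡ 139^2 = 19321 ≡ 55 (mod 247)
9^16 ≡ 55^2 = 3025 ≡ 61 (mod 247)
9^32 ≡ 61^2 = 3721 ≡ 16 (mod 247)
9^64 ≡ 16^2 = 256 ≡ 9 (mod 247)
9^128 ≡ 9^2 = 81 ≡ 81 (mod 247)
246 = 128 + 64 + 32 + 16 + 4 + 2 in binary powers of 2.
So 9^246 ≡ 81 · 9 · 16 · 61 · 139 · 81 ≡ 235 (mod 247).
Since 235 ≠ 1, base 9 is a Fermat witness: 247 is composite.

235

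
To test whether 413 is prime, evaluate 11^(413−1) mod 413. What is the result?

263

11^1 ≡ 11 (mod 413)
11^2 ≡ 11^2 = 121 ≡ 121 (mod 413)
11^4 ≡ 121^2 = 14641 ≡ 186 (mod 413)
11^8 ≡ 186^2 = 34596 ≡ 317 (mod 413)
11^16 ≡ 317^2 = 100489 ≡ 130 (mod 413)
11^32 ≡ 130^2 = 16900 ≡ 380 (mod 413)
11^64 ≡ 380^2 = 144400 ≡ 263 (mod 413)
11^128 ≡ 263^2 = 69169 ≡ 198 (mod 413)
11^256 ≡ 198^2 = 39204 ≡ 382 (mod 413)
412 = 256 + 128 + 16 + 8 + 4 in binary powers of 2.
So 11^412 ≡ 382 · 198 · 130 · 317 · 186 ≡ 263 (mod 413).
Since 263 ≠ 1, base 11 is a Fermat witness: 413 is composite.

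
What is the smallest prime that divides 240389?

240389 is odd.
Digit sum 26, not divisible by 3.
Ends in 9: not divisible by 5.
7: 240389 = 7·34341 + 2
11: 240389 = 11·21853 + 6
13: 240389 = 13·18491 + 6
17: 240389 = 17·14140 + 9
19: 240389 = 19·12652 + 1
23: 240389 = 23·10451 + 16
29: 240389 = 29·8289 + 8
31: 240389 = 31·7754 + 15
37: 240389 = 37·6497

37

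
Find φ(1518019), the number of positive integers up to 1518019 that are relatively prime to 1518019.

Factor: 1518019 = 67 · 139 · 163.
φ(1518019) = (67−1) · (139−1) · (163−1) = 66 · 138 · 162 = 1475496.

1475496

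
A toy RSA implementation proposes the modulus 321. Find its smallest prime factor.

3

321 is odd.
Digit sum 6, divisible by 3.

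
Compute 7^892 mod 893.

653

7^1 ≡ 7 (mod 893)
7^2 ≡ 7^2 = 49 ≡ 49 (mod 893)
7^4 ≡ 49^2 = 2401 ≡ 615 (mod 893)
7^8 ≡ 615^2 = 378225 ≡ 486 (mod 893)
7^16 ≡ 486^2 = 236196 ≡ 444 (mod 893)
7^32 ≡ 444^2 = 197136 ≡ 676 (mod 893)
7^64 ≡ 676^2 = 456976 ≡ 653 (mod 893)
7^128 ≡ 653^2 = 426409 ≡ 448 (mod 893)
7^256 ≡ 448^2 = 200704 ≡ 672 (mod 893)
7^512 ≡ 672^2 = 451584 ≡ 619 (mod 893)
892 = 512 + 256 + 64 + 32 + 16 + 8 + 4 in binary powers of 2.
So 7^892 ≡ 619 · 672 · 653 · 676 · 444 · 486 · 615 ≡ 653 (mod 893).
Since 653 ≠ 1, base 7 is a Fermat witness: 893 is composite.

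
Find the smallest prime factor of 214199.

214199 is odd.
Digit sum 26, not divisible by 3.
Ends in 9: not divisible by 5.
7: 214199 = 7·30599 + 6
11: 214199 = 11·19472 + 7
13: 214199 = 13·16476 + 11
17: 214199 = 17·12599 + 16
19: 214199 = 19·11273 + 12
23: 214199 = 23·9313

23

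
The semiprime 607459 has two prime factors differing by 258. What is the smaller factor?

661

Since p = q + 258, we have 607459 = q(q + 258), so q² + 258q − 607459 = 0.
Discriminant: 258² + 4·607459 = 66564 + 2429836 = 2496400; √2496400 = 1580.
q = (−258 + 1580)/2 = 661, and p = q + 258 = 919.
Check: 661 · 919 = 607459.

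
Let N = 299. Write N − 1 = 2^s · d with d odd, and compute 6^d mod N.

288

299 − 1 = 298 = 2^1 · 149, so d = 149.
6^1 ≡ 6 (mod 299)
6^2 ≡ 6^2 = 36 ≡ 36 (mod 299)
6^4 ≡ 36^2 = 1296 ≡ 100 (mod 299)
6^8 ≡ 100^2 = 10000 ≡ 133 (mod 299)
6^16 ≡ 133^2 = 17689 ≡ 48 (mod 299)
6^32 ≡ 48^2 = 2304 ≡ 211 (mod 299)
6^64 ≡ 211^2 = 44521 ≡ 269 (mod 299)
6^128 ≡ 269^2 = 72361 ≡ 3 (mod 299)
149 = 128 + 16 + 4 + 1 in binary powers of 2.
So 6^149 ≡ 3 · 48 · 100 · 6 ≡ 288 (mod 299).
Squaring chain: 288; never reaches −1, so base 6 is a Miller–Rabin witness that 299 is composite.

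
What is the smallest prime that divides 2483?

13

2483 is odd.
Digit sum 17, not divisible by 3.
Ends in 3: not divisible by 5.
7: 2483 = 7·354 + 5
11: 2483 = 11·225 + 8
13: 2483 = 13·191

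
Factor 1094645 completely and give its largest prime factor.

1094645 = 5 · 218929
218929 = 37 · 5917
5917 = 61 · 97
97 is prime.
So 1094645 = 5 · 37 · 61 · 97; the largest prime factor is 97.

97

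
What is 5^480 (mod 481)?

5^1 ≡ 5 (mod 481)
5^2 ≡ 5^2 = 25 ≡ 25 (mod 481)
5^4 ≡ 25^2 = 625 ≡ 144 (mod 481)
5^8 ≡ 144^2 = 20736 ≡ 53 (mod 481)
5^16 ≡ 53^2 = 2809 ≡ 404 (mod 481)
5^32 ≡ 404^2 = 163216 ≡ 157 (mod 481)
5^64 ≡ 157^2 = 24649 ≡ 118 (mod 481)
5^128 ≡ 118^2 = 13924 ≡ 456 (mod 481)
5^256 ≡ 456^2 = 207936 ≡ 144 (mod 481)
480 = 256 + 128 + 64 + 32 in binary powers of 2.
So 5^480 ≡ 144 · 456 · 118 · 157 ≡ 417 (mod 481).
Since 417 ≠ 1, base 5 is a Fermat witness: 481 is composite.

417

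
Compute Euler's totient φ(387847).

Factor: 387847 = 19 · 137 · 149.
φ(387847) = (19−1) · (137−1) · (149−1) = 18 · 136 · 148 = 362304.

362304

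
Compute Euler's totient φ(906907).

Factor: 906907 = 37 · 127 · 193.
φ(906907) = (37−1) · (127−1) · (193−1) = 36 · 126 · 192 = 870912.

870912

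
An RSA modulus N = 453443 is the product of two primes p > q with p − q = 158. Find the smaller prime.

599

Since p = q + 158, we have 453443 = q(q + 158), so q² + 158q − 453443 = 0.
Discriminant: 158² + 4·453443 = 24964 + 1813772 = 1838736; √1838736 = 1356.
q = (−158 + 1356)/2 = 599, and p = q + 158 = 757.
Check: 599 · 757 = 453443.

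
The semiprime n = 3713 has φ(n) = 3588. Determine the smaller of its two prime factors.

φ(n) = (p−1)(q−1) = n − (p+q) + 1, so p + q = 3713 − 3588 + 1 = 126.
p and q are the roots of t² − 126t + 3713 = 0.
Discriminant: 126² − 4·3713 = 15876 − 14852 = 1024; √1024 = 32.
q = (126 − 32)/2 = 47, p = (126 + 32)/2 = 79.
Check: 47 · 79 = 3713.

47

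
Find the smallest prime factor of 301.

301 is odd.
Digit sum 4, not divisible by 3.
Ends in 1: not divisible by 5.
7: 301 = 7·43

7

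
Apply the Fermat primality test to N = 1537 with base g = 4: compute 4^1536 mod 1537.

864

4^1 ≡ 4 (mod 1537)
4^2 ≡ 4^2 = 16 ≡ 16 (mod 1537)
4^4 ≡ 16^2 = 256 ≡ 256 (mod 1537)
4^8 ≡ 256^2 = 65536 ≡ 982 (mod 1537)
4^16 ≡ 982^2 = 964324 ≡ 625 (mod 1537)
4^32 ≡ 625^2 = 390625 ≡ 227 (mod 1537)
4^64 ≡ 227^2 = 51529 ≡ 808 (mod 1537)
4^128 ≡ 808^2 = 652864 ≡ 1176 (mod 1537)
4^256 ≡ 1176^2 = 1382976 ≡ 1213 (mod 1537)
4^512 ≡ 1213^2 = 1471369 ≡ 460 (mod 1537)
4^1024 ≡ 460^2 = 211600 ≡ 1031 (mod 1537)
1536 = 1024 + 512 in binary powers of 2.
So 4^1536 ≡ 1031 · 460 ≡ 864 (mod 1537).
Since 864 ≠ 1, base 4 is a Fermat witness: 1537 is composite.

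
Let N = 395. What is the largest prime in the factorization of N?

395 = 5 · 79
79 is prime.
So 395 = 5 · 79; the largest prime factor is 79.

79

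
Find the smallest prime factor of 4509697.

47

4509697 is odd.
Digit sum 40, not divisible by 3.
Ends in 7: not divisible by 5.
7: 4509697 = 7·644242 + 3
11: 4509697 = 11·409972 + 5
13: 4509697 = 13·346899 + 10
17: 4509697 = 17·265276 + 5
19: 4509697 = 19·237352 + 9
23: 4509697 = 23·196073 + 18
29: 4509697 = 29·155506 + 23
31: 4509697 = 31·145474 + 3
37: 4509697 = 37·121883 + 26
41: 4509697 = 41·109992 + 25
43: 4509697 = 43·104876 + 29
47: 4509697 = 47·95951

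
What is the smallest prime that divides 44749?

73

44749 is odd.
Digit sum 28, not divisible by 3.
Ends in 9: not divisible by 5.
7: 44749 = 7·6392 + 5
11: 44749 = 11·4068 + 1
13: 44749 = 13·3442 + 3
17: 44749 = 17·2632 + 5
19: 44749 = 19·2355 + 4
23: 44749 = 23·1945 + 14
29: 44749 = 29·1543 + 2
31: 44749 = 31·1443 + 16
37: 44749 = 37·1209 + 16
41: 44749 = 41·1091 + 18
43: 44749 = 43·1040 + 29
47: 44749 = 47·952 + 5
53: 44749 = 53·844 + 17
59: 44749 = 59·758 + 27
61: 44749 = 61·733 + 36
67: 44749 = 67·667 + 60
71: 44749 = 71·630 + 19
73: 44749 = 73·613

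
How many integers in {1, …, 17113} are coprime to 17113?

16848

Factor: 17113 = 109 · 157.
φ(17113) = (109−1) · (157−1) = 108 · 156 = 16848.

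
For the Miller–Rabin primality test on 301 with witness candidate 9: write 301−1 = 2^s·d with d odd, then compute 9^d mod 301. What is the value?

274

301 − 1 = 300 = 2^2 · 75, so d = 75.
9^1 ≡ 9 (mod 301)
9^2 ≡ 9^2 = 81 ≡ 81 (mod 301)
9^4 ≡ 81^2 = 6561 ≡ 240 (mod 301)
9^8 ≡ 240^2 = 57600 ≡ 109 (mod 301)
9^16 ≡ 109^2 = 11881 ≡ 142 (mod 301)
9^32 ≡ 142^2 = 20164 ≡ 298 (mod 301)
9^64 ≡ 298^2 = 88804 ≡ 9 (mod 301)
75 = 64 + 8 + 2 + 1 in binary powers of 2.
So 9^75 ≡ 9 · 109 · 81 · 9 ≡ 274 (mod 301).
Squaring chain: 274 → 127; never reaches −1, so base 9 is a Miller–Rabin witness that 301 is composite.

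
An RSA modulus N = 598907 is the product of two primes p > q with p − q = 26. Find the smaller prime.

Since p = q + 26, we have 598907 = q(q + 26), so q² + 26q − 598907 = 0.
Discriminant: 26² + 4·598907 = 676 + 2395628 = 2396304; √2396304 = 1548.
q = (−26 + 1548)/2 = 761, and p = q + 26 = 787.
Check: 761 · 787 = 598907.

761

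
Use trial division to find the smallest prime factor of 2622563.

79

2622563 is odd.
Digit sum 26, not divisible by 3.
Ends in 3: not divisible by 5.
7: 2622563 = 7·374651 + 6
11: 2622563 = 11·238414 + 9
13: 2622563 = 13·201735 + 8
17: 2622563 = 17·154268 + 7
19: 2622563 = 19·138029 + 12
23: 2622563 = 23·114024 + 11
29: 2622563 = 29·90433 + 6
31: 2622563 = 31·84598 + 25
37: 2622563 = 37·70880 + 3
41: 2622563 = 41·63964 + 39
43: 2622563 = 43·60989 + 36
47: 2622563 = 47·55799 + 10
53: 2622563 = 53·49482 + 17
59: 2622563 = 59·44450 + 13
61: 2622563 = 61·42992 + 51
67: 2622563 = 67·39142 + 49
71: 2622563 = 71·36937 + 36
73: 2622563 = 73·35925 + 38
79: 2622563 = 79·33197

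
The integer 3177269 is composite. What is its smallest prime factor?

29

3177269 is odd.
Digit sum 35, not divisible by 3.
Ends in 9: not divisible by 5.
7: 3177269 = 7·453895 + 4
11: 3177269 = 11·288842 + 7
13: 3177269 = 13·244405 + 4
17: 3177269 = 17·186898 + 3
19: 3177269 = 19·167224 + 13
23: 3177269 = 23·138142 + 3
29: 3177269 = 29·109561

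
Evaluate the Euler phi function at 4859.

4704

Factor: 4859 = 43 · 113.
φ(4859) = (43−1) · (113−1) = 42 · 112 = 4704.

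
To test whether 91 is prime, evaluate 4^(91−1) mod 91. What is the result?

1

4^1 ≡ 4 (mod 91)
4^2 ≡ 4^2 = 16 ≡ 16 (mod 91)
4^4 ≡ 16^2 = 256 ≡ 74 (mod 91)
4^8 ≡ 74^2 = 5476 ≡ 16 (mod 91)
4^16 ≡ 16^2 = 256 ≡ 74 (mod 91)
4^32 ≡ 74^2 = 5476 ≡ 16 (mod 91)
4^64 ≡ 16^2 = 256 ≡ 74 (mod 91)
90 = 64 + 16 + 8 + 2 in binary powers of 2.
So 4^90 ≡ 74 · 74 · 16 · 16 ≡ 1 (mod 91).
Since the result is 1, base 4 gives no evidence that 91 is composite.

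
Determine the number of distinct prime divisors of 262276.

262276 = 2^2 · 65569
65569 = 7 · 9367
9367 = 17 · 551
551 = 19 · 29
262276 = 2^2 · 7 · 17 · 19 · 29, which has 5 distinct prime factors.

5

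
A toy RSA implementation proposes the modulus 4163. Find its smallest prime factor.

23

4163 is odd.
Digit sum 14, not divisible by 3.
Ends in 3: not divisible by 5.
7: 4163 = 7·594 + 5
11: 4163 = 11·378 + 5
13: 4163 = 13·320 + 3
17: 4163 = 17·244 + 15
19: 4163 = 19·219 + 2
23: 4163 = 23·181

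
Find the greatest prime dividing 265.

53

265 = 5 · 53
53 is prime.
So 265 = 5 · 53; the largest prime factor is 53.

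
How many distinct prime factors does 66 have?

66 = 2 · 33
33 = 3 · 11
66 = 2 · 3 · 11, which has 3 distinct prime factors.

3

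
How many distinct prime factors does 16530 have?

5

16530 = 2 · 8265
8265 = 3 · 2755
2755 = 5 · 551
551 = 19 · 29
16530 = 2 · 3 · 5 · 19 · 29, which has 5 distinct prime factors.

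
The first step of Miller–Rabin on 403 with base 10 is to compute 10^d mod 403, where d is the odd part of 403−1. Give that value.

403 − 1 = 402 = 2^1 · 201, so d = 201.
10^1 ≡ 10 (mod 403)
10^2 ≡ 10^2 = 100 ≡ 100 (mod 403)
10^4 ≡ 100^2 = 10000 ≡ 328 (mod 403)
10^8 ≡ 328^2 = 107584 ≡ 386 (mod 403)
10^16 ≡ 386^2 = 148996 ≡ 289 (mod 403)
10^32 ≡ 289^2 = 83521 ≡ 100 (mod 403)
10^64 ≡ 100^2 = 10000 ≡ 328 (mod 403)
10^128 ≡ 328^2 = 107584 ≡ 386 (mod 403)
201 = 128 + 64 + 8 + 1 in binary powers of 2.
So 10^201 ≡ 386 · 328 · 386 · 10 ≡ 64 (mod 403).
Squaring chain: 64; never reaches −1, so base 10 is a Miller–Rabin witness that 403 is composite.

64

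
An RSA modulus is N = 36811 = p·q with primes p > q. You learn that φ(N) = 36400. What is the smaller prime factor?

φ(n) = (p−1)(q−1) = n − (p+q) + 1, so p + q = 36811 − 36400 + 1 = 412.
p and q are the roots of t² − 412t + 36811 = 0.
Discriminant: 412² − 4·36811 = 169744 − 147244 = 22500; √22500 = 150.
q = (412 − 150)/2 = 131, p = (412 + 150)/2 = 281.
Check: 131 · 281 = 36811.

131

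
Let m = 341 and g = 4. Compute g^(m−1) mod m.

4^1 ≡ 4 (mod 341)
4^2 ≡ 4^2 = 16 ≡ 16 (mod 341)
4^4 ≡ 16^2 = 256 ≡ 256 (mod 341)
4^8 ≡ 256^2 = 65536 ≡ 64 (mod 341)
4^16 ≡ 64^2 = 4096 ≡ 4 (mod 341)
4^32 ≡ 4^2 = 16 ≡ 16 (mod 341)
4^64 ≡ 16^2 = 256 ≡ 256 (mod 341)
4^128 ≡ 256^2 = 65536 ≡ 64 (mod 341)
4^256 ≡ 64^2 = 4096 ≡ 4 (mod 341)
340 = 256 + 64 + 16 + 4 in binary powers of 2.
So 4^340 ≡ 4 · 256 · 4 · 256 ≡ 1 (mod 341).
Since the result is 1, base 4 gives no evidence that 341 is composite.

1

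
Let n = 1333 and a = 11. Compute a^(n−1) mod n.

78

11^1 ≡ 11 (mod 1333)
11^2 ≡ 11^2 = 121 ≡ 121 (mod 1333)
11^4 ≡ 121^2 = 14641 ≡ 1311 (mod 1333)
11^8 ≡ 1311^2 = 1718721 ≡ 484 (mod 1333)
11^16 ≡ 484^2 = 234256 ≡ 981 (mod 1333)
11^32 ≡ 981^2 = 962361 ≡ 1268 (mod 1333)
11^64 ≡ 1268^2 = 1607824 ≡ 226 (mod 1333)
11^128 ≡ 226^2 = 51076 ≡ 422 (mod 1333)
11^256 ≡ 422^2 = 178084 ≡ 795 (mod 1333)
11^512 ≡ 795^2 = 632025 ≡ 183 (mod 1333)
11^1024 ≡ 183^2 = 33489 ≡ 164 (mod 1333)
1332 = 1024 + 256 + 32 + 16 + 4 in binary powers of 2.
So 11^1332 ≡ 164 · 795 · 1268 · 981 · 1311 ≡ 78 (mod 1333).
Since 78 ≠ 1, base 11 is a Fermat witness: 1333 is composite.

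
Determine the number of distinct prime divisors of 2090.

2090 = 2 · 1045
1045 = 5 · 209
209 = 11 · 19
2090 = 2 · 5 · 11 · 19, which has 4 distinct prime factors.

4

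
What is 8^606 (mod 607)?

1

8^1 ≡ 8 (mod 607)
8^2 ≡ 8^2 = 64 ≡ 64 (mod 607)
8^4 ≡ 64^2 = 4096 ≡ 454 (mod 607)
8^8 ≡ 454^2 = 206116 ≡ 343 (mod 607)
8^16 ≡ 343^2 = 117649 ≡ 498 (mod 607)
8^32 ≡ 498^2 = 248004 ≡ 348 (mod 607)
8^64 ≡ 348^2 = 121104 ≡ 311 (mod 607)
8^128 ≡ 311^2 = 96721 ≡ 208 (mod 607)
8^256 ≡ 208^2 = 43264 ≡ 167 (mod 607)
8^512 ≡ 167^2 = 27889 ≡ 574 (mod 607)
606 = 512 + 64 + 16 + 8 + 4 + 2 in binary powers of 2.
So 8^606 ≡ 574 · 311 · 498 · 343 · 454 · 64 ≡ 1 (mod 607).
Since the result is 1, base 8 gives no evidence that 607 is composite.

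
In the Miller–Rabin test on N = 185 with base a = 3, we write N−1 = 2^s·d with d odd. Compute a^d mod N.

185 − 1 = 184 = 2^3 · 23, so d = 23.
3^1 ≡ 3 (mod 185)
3^2 ≡ 3^2 = 9 ≡ 9 (mod 185)
3^4 ≡ 9^2 = 81 ≡ 81 (mod 185)
3^8 ≡ 81^2 = 6561 ≡ 86 (mod 185)
3^16 ≡ 86^2 = 7396 ≡ 181 (mod 185)
23 = 16 + 4 + 2 + 1 in binary powers of 2.
So 3^23 ≡ 181 · 81 · 9 · 3 ≡ 132 (mod 185).
Squaring chain: 132 → 34 → 46; never reaches −1, so base 3 is a Miller–Rabin witness that 185 is composite.

132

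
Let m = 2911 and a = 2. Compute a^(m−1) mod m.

245

2^1 ≡ 2 (mod 2911)
2^2 ≡ 2^2 = 4 ≡ 4 (mod 2911)
2^4 ≡ 4^2 = 16 ≡ 16 (mod 2911)
2^8 ≡ 16^2 = 256 ≡ 256 (mod 2911)
2^16 ≡ 256^2 = 65536 ≡ 1494 (mod 2911)
2^32 ≡ 1494^2 = 2232036 ≡ 2210 (mod 2911)
2^64 ≡ 2210^2 = 4884100 ≡ 2353 (mod 2911)
2^128 ≡ 2353^2 = 5536609 ≡ 2798 (mod 2911)
2^256 ≡ 2798^2 = 7828804 ≡ 1125 (mod 2911)
2^512 ≡ 1125^2 = 1265625 ≡ 2251 (mod 2911)
2^1024 ≡ 2251^2 = 5067001 ≡ 1861 (mod 2911)
2^2048 ≡ 1861^2 = 3463321 ≡ 2142 (mod 2911)
2910 = 2048 + 512 + 256 + 64 + 16 + 8 + 4 + 2 in binary powers of 2.
So 2^2910 ≡ 2142 · 2251 · 1125 · 2353 · 1494 · 256 · 16 · 4 ≡ 245 (mod 2911).
Since 245 ≠ 1, base 2 is a Fermat witness: 2911 is composite.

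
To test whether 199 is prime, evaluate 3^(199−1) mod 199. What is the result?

1

3^1 ≡ 3 (mod 199)
3^2 ≡ 3^2 = 9 ≡ 9 (mod 199)
3^4 ≡ 9^2 = 81 ≡ 81 (mod 199)
3^8 ≡ 81^2 = 6561 ≡ 193 (mod 199)
3^16 ≡ 193^2 = 37249 ≡ 36 (mod 199)
3^32 ≡ 36^2 = 1296 ≡ 102 (mod 199)
3^64 ≡ 102^2 = 10404 ≡ 56 (mod 199)
3^128 ≡ 56^2 = 3136 ≡ 151 (mod 199)
198 = 128 + 64 + 4 + 2 in binary powers of 2.
So 3^198 ≡ 151 · 56 · 81 · 9 ≡ 1 (mod 199).
Since the result is 1, base 3 gives no evidence that 199 is composite.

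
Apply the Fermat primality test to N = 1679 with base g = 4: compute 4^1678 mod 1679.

1497

4^1 ≡ 4 (mod 1679)
4^2 ≡ 4^2 = 16 ≡ 16 (mod 1679)
4^4 ≡ 16^2 = 256 ≡ 256 (mod 1679)
4^8 ≡ 256^2 = 65536 ≡ 55 (mod 1679)
4^16 ≡ 55^2 = 3025 ≡ 1346 (mod 1679)
4^32 ≡ 1346^2 = 1811716 ≡ 75 (mod 1679)
4^64 ≡ 75^2 = 5625 ≡ 588 (mod 1679)
4^128 ≡ 588^2 = 345744 ≡ 1549 (mod 1679)
4^256 ≡ 1549^2 = 2399401 ≡ 110 (mod 1679)
4^512 ≡ 110^2 = 12100 ≡ 347 (mod 1679)
4^1024 ≡ 347^2 = 120409 ≡ 1200 (mod 1679)
1678 = 1024 + 512 + 128 + 8 + 4 + 2 in binary powers of 2.
So 4^1678 ≡ 1200 · 347 · 1549 · 55 · 256 · 16 ≡ 1497 (mod 1679).
Since 1497 ≠ 1, base 4 is a Fermat witness: 1679 is composite.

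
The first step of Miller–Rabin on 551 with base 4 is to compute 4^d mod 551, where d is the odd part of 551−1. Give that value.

551 − 1 = 550 = 2^1 · 275, so d = 275.
4^1 ≡ 4 (mod 551)
4^2 ≡ 4^2 = 16 ≡ 16 (mod 551)
4^4 ≡ 16^2 = 256 ≡ 256 (mod 551)
4^8 ≡ 256^2 = 65536 ≡ 518 (mod 551)
4^16 ≡ 518^2 = 268324 ≡ 538 (mod 551)
4^32 ≡ 538^2 = 289444 ≡ 169 (mod 551)
4^64 ≡ 169^2 = 28561 ≡ 460 (mod 551)
4^128 ≡ 460^2 = 211600 ≡ 16 (mod 551)
4^256 ≡ 16^2 = 256 ≡ 256 (mod 551)
275 = 256 + 16 + 2 + 1 in binary powers of 2.
So 4^275 ≡ 256 · 538 · 16 · 4 ≡ 245 (mod 551).
Squaring chain: 245; never reaches −1, so base 4 is a Miller–Rabin witness that 551 is composite.

245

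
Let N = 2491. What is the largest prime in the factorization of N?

2491 = 47 · 53
53 is prime.
So 2491 = 47 · 53; the largest prime factor is 53.

53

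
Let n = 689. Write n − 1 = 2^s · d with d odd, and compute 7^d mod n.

461

689 − 1 = 688 = 2^4 · 43, so d = 43.
7^1 ≡ 7 (mod 689)
7^2 ≡ 7^2 = 49 ≡ 49 (mod 689)
7^4 ≡ 49^2 = 2401 ≡ 334 (mod 689)
7^8 ≡ 334^2 = 111556 ≡ 627 (mod 689)
7^16 ≡ 627^2 = 393129 ≡ 399 (mod 689)
7^32 ≡ 399^2 = 159201 ≡ 42 (mod 689)
43 = 32 + 8 + 2 + 1 in binary powers of 2.
So 7^43 ≡ 42 · 627 · 49 · 7 ≡ 461 (mod 689).
Squaring chain: 461 → 309 → 399 → 42; never reaches −1, so base 7 is a Miller–Rabin witness that 689 is composite.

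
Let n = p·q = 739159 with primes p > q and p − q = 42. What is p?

881

Since p = q + 42, we have 739159 = q(q + 42), so q² + 42q − 739159 = 0.
Discriminant: 42² + 4·739159 = 1764 + 2956636 = 2958400; √2958400 = 1720.
q = (−42 + 1720)/2 = 839, and p = q + 42 = 881.
Check: 839 · 881 = 739159.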